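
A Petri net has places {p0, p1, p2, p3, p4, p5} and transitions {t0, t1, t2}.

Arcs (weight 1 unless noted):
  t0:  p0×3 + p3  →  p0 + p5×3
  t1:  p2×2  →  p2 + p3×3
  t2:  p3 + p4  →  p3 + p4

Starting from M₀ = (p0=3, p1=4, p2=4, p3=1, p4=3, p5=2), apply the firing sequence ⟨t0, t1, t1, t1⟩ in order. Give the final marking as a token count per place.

step 1: fire t0:  (p0=3, p1=4, p2=4, p3=1, p4=3, p5=2) → (p0=1, p1=4, p2=4, p3=0, p4=3, p5=5)
step 2: fire t1:  (p0=1, p1=4, p2=4, p3=0, p4=3, p5=5) → (p0=1, p1=4, p2=3, p3=3, p4=3, p5=5)
step 3: fire t1:  (p0=1, p1=4, p2=3, p3=3, p4=3, p5=5) → (p0=1, p1=4, p2=2, p3=6, p4=3, p5=5)
step 4: fire t1:  (p0=1, p1=4, p2=2, p3=6, p4=3, p5=5) → (p0=1, p1=4, p2=1, p3=9, p4=3, p5=5)

(p0=1, p1=4, p2=1, p3=9, p4=3, p5=5)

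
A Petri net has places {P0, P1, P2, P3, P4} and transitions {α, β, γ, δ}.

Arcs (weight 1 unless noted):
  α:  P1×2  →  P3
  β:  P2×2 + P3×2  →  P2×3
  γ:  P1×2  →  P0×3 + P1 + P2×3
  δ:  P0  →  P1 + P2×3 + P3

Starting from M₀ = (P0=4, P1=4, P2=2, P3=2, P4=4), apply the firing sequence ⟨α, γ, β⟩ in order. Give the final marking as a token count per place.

step 1: fire α:  (P0=4, P1=4, P2=2, P3=2, P4=4) → (P0=4, P1=2, P2=2, P3=3, P4=4)
step 2: fire γ:  (P0=4, P1=2, P2=2, P3=3, P4=4) → (P0=7, P1=1, P2=5, P3=3, P4=4)
step 3: fire β:  (P0=7, P1=1, P2=5, P3=3, P4=4) → (P0=7, P1=1, P2=6, P3=1, P4=4)

(P0=7, P1=1, P2=6, P3=1, P4=4)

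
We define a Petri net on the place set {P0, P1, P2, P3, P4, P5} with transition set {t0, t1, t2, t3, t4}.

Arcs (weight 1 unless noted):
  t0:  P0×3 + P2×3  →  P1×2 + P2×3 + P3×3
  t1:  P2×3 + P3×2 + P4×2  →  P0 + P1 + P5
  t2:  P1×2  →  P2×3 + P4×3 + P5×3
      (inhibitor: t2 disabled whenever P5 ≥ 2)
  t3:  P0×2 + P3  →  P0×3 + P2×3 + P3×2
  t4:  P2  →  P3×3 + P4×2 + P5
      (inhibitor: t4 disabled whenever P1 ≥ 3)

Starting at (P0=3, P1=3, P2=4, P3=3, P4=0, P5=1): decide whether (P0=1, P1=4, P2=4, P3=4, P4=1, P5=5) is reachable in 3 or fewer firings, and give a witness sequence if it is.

YES — reachable via ⟨t0, t2, t1⟩ (3 firings)

step 1: fire t0:  (P0=3, P1=3, P2=4, P3=3, P4=0, P5=1) → (P0=0, P1=5, P2=4, P3=6, P4=0, P5=1)
step 2: fire t2:  (P0=0, P1=5, P2=4, P3=6, P4=0, P5=1) → (P0=0, P1=3, P2=7, P3=6, P4=3, P5=4)
step 3: fire t1:  (P0=0, P1=3, P2=7, P3=6, P4=3, P5=4) → (P0=1, P1=4, P2=4, P3=4, P4=1, P5=5)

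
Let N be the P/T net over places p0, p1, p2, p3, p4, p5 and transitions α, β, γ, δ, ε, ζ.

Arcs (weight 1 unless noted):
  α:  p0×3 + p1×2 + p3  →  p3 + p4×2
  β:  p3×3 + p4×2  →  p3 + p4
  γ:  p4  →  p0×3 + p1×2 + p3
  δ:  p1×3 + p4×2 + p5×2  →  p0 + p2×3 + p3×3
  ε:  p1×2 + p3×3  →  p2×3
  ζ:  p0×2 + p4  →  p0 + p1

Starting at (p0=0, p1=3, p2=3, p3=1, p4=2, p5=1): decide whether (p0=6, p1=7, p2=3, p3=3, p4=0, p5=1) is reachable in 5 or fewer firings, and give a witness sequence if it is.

YES — reachable via ⟨γ, γ⟩ (2 firings)

step 1: fire γ:  (p0=0, p1=3, p2=3, p3=1, p4=2, p5=1) → (p0=3, p1=5, p2=3, p3=2, p4=1, p5=1)
step 2: fire γ:  (p0=3, p1=5, p2=3, p3=2, p4=1, p5=1) → (p0=6, p1=7, p2=3, p3=3, p4=0, p5=1)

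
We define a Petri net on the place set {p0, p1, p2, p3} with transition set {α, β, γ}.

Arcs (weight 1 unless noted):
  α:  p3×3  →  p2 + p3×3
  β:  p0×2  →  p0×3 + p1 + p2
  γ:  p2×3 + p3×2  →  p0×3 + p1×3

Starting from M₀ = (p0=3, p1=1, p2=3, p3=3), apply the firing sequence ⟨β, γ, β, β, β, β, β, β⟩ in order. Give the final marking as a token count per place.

(p0=13, p1=11, p2=7, p3=1)

step 1: fire β:  (p0=3, p1=1, p2=3, p3=3) → (p0=4, p1=2, p2=4, p3=3)
step 2: fire γ:  (p0=4, p1=2, p2=4, p3=3) → (p0=7, p1=5, p2=1, p3=1)
step 3: fire β:  (p0=7, p1=5, p2=1, p3=1) → (p0=8, p1=6, p2=2, p3=1)
step 4: fire β:  (p0=8, p1=6, p2=2, p3=1) → (p0=9, p1=7, p2=3, p3=1)
step 5: fire β:  (p0=9, p1=7, p2=3, p3=1) → (p0=10, p1=8, p2=4, p3=1)
step 6: fire β:  (p0=10, p1=8, p2=4, p3=1) → (p0=11, p1=9, p2=5, p3=1)
step 7: fire β:  (p0=11, p1=9, p2=5, p3=1) → (p0=12, p1=10, p2=6, p3=1)
step 8: fire β:  (p0=12, p1=10, p2=6, p3=1) → (p0=13, p1=11, p2=7, p3=1)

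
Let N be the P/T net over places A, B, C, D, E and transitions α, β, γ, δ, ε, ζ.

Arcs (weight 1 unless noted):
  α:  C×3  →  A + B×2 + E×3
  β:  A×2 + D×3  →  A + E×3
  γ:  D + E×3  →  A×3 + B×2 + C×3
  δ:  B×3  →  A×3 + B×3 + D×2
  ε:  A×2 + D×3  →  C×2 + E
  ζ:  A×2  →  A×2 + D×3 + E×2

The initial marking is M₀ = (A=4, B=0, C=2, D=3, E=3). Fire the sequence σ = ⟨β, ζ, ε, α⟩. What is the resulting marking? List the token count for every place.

step 1: fire β:  (A=4, B=0, C=2, D=3, E=3) → (A=3, B=0, C=2, D=0, E=6)
step 2: fire ζ:  (A=3, B=0, C=2, D=0, E=6) → (A=3, B=0, C=2, D=3, E=8)
step 3: fire ε:  (A=3, B=0, C=2, D=3, E=8) → (A=1, B=0, C=4, D=0, E=9)
step 4: fire α:  (A=1, B=0, C=4, D=0, E=9) → (A=2, B=2, C=1, D=0, E=12)

(A=2, B=2, C=1, D=0, E=12)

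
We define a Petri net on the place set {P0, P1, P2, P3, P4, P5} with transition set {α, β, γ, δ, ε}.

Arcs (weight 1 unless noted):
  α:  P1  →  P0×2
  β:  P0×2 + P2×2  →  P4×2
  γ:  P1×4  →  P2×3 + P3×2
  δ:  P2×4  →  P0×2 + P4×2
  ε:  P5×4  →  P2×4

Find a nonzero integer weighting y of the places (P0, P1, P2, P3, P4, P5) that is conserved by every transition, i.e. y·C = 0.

Incidence matrix C (rows=places, cols=transitions):
        α    β    γ    δ    ε
   P0   2   -2    0    2    0
   P1  -1    0   -4    0    0
   P2   0   -2    3   -4    4
   P3   0    0    2    0    0
   P4   0    2    0    2    0
   P5   0    0    0    0   -4

Candidate y = [1, 2, 2, 1, 3, 2]; check y·C column-wise:
  col α: 1·2 + 2·-1 + 2·0 + 1·0 + 3·0 + 2·0 = 0
  col β: 1·-2 + 2·0 + 2·-2 + 1·0 + 3·2 + 2·0 = 0
  col γ: 1·0 + 2·-4 + 2·3 + 1·2 + 3·0 + 2·0 = 0
  col δ: 1·2 + 2·0 + 2·-4 + 1·0 + 3·2 + 2·0 = 0
  col ε: 1·0 + 2·0 + 2·4 + 1·0 + 3·0 + 2·-4 = 0

y = (P0:1, P1:2, P2:2, P3:1, P4:3, P5:2)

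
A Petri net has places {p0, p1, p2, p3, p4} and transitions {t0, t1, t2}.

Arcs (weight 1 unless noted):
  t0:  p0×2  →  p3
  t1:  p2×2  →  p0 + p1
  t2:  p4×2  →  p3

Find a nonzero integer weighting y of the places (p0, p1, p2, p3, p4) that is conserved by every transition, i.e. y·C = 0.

Incidence matrix C (rows=places, cols=transitions):
       t0   t1   t2
   p0  -2    1    0
   p1   0    1    0
   p2   0   -2    0
   p3   1    0    1
   p4   0    0   -2

Candidate y = [0, 2, 1, 0, 0]; check y·C column-wise:
  col t0: 0·-2 + 2·0 + 1·0 + 0·1 = 0
  col t1: 0·1 + 2·1 + 1·-2 = 0
  col t2: 2·0 + 1·0 + 0·1 + 0·-2 = 0

y = (p0:0, p1:2, p2:1, p3:0, p4:0)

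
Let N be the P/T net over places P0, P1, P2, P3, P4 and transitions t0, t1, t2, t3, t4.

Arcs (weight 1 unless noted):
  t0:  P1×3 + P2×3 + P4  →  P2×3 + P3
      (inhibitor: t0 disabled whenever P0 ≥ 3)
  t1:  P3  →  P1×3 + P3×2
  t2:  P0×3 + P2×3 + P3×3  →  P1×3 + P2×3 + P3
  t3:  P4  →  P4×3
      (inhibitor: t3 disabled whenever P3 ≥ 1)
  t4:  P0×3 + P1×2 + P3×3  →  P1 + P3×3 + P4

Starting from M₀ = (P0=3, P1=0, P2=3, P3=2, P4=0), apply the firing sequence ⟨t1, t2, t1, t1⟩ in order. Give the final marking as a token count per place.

(P0=0, P1=12, P2=3, P3=3, P4=0)

step 1: fire t1:  (P0=3, P1=0, P2=3, P3=2, P4=0) → (P0=3, P1=3, P2=3, P3=3, P4=0)
step 2: fire t2:  (P0=3, P1=3, P2=3, P3=3, P4=0) → (P0=0, P1=6, P2=3, P3=1, P4=0)
step 3: fire t1:  (P0=0, P1=6, P2=3, P3=1, P4=0) → (P0=0, P1=9, P2=3, P3=2, P4=0)
step 4: fire t1:  (P0=0, P1=9, P2=3, P3=2, P4=0) → (P0=0, P1=12, P2=3, P3=3, P4=0)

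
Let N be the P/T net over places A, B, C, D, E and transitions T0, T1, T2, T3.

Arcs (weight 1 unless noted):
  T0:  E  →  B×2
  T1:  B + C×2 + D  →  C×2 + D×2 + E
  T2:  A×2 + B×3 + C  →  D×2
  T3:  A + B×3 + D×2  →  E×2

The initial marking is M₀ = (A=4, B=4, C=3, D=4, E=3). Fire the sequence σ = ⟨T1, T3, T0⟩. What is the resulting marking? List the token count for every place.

(A=3, B=2, C=3, D=3, E=5)

step 1: fire T1:  (A=4, B=4, C=3, D=4, E=3) → (A=4, B=3, C=3, D=5, E=4)
step 2: fire T3:  (A=4, B=3, C=3, D=5, E=4) → (A=3, B=0, C=3, D=3, E=6)
step 3: fire T0:  (A=3, B=0, C=3, D=3, E=6) → (A=3, B=2, C=3, D=3, E=5)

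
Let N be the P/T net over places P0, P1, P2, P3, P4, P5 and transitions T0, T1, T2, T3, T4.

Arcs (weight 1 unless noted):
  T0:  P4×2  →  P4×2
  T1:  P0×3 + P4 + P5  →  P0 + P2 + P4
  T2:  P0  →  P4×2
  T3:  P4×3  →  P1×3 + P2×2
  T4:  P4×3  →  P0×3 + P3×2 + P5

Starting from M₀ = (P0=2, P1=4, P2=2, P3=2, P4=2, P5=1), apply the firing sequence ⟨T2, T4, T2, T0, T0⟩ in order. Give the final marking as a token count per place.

(P0=3, P1=4, P2=2, P3=4, P4=3, P5=2)

step 1: fire T2:  (P0=2, P1=4, P2=2, P3=2, P4=2, P5=1) → (P0=1, P1=4, P2=2, P3=2, P4=4, P5=1)
step 2: fire T4:  (P0=1, P1=4, P2=2, P3=2, P4=4, P5=1) → (P0=4, P1=4, P2=2, P3=4, P4=1, P5=2)
step 3: fire T2:  (P0=4, P1=4, P2=2, P3=4, P4=1, P5=2) → (P0=3, P1=4, P2=2, P3=4, P4=3, P5=2)
step 4: fire T0:  (P0=3, P1=4, P2=2, P3=4, P4=3, P5=2) → (P0=3, P1=4, P2=2, P3=4, P4=3, P5=2)
step 5: fire T0:  (P0=3, P1=4, P2=2, P3=4, P4=3, P5=2) → (P0=3, P1=4, P2=2, P3=4, P4=3, P5=2)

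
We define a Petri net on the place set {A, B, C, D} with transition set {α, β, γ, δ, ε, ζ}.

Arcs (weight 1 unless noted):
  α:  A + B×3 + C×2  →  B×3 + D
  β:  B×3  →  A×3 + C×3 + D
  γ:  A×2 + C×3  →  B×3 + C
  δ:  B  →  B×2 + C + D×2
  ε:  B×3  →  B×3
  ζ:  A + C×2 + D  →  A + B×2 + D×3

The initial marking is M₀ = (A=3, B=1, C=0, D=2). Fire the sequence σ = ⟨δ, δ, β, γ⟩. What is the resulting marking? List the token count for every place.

step 1: fire δ:  (A=3, B=1, C=0, D=2) → (A=3, B=2, C=1, D=4)
step 2: fire δ:  (A=3, B=2, C=1, D=4) → (A=3, B=3, C=2, D=6)
step 3: fire β:  (A=3, B=3, C=2, D=6) → (A=6, B=0, C=5, D=7)
step 4: fire γ:  (A=6, B=0, C=5, D=7) → (A=4, B=3, C=3, D=7)

(A=4, B=3, C=3, D=7)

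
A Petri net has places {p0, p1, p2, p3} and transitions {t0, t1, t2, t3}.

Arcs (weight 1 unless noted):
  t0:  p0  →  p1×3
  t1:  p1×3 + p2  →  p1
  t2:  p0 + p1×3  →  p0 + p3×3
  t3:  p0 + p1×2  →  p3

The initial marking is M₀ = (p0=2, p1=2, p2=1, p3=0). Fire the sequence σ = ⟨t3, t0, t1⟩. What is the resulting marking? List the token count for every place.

(p0=0, p1=1, p2=0, p3=1)

step 1: fire t3:  (p0=2, p1=2, p2=1, p3=0) → (p0=1, p1=0, p2=1, p3=1)
step 2: fire t0:  (p0=1, p1=0, p2=1, p3=1) → (p0=0, p1=3, p2=1, p3=1)
step 3: fire t1:  (p0=0, p1=3, p2=1, p3=1) → (p0=0, p1=1, p2=0, p3=1)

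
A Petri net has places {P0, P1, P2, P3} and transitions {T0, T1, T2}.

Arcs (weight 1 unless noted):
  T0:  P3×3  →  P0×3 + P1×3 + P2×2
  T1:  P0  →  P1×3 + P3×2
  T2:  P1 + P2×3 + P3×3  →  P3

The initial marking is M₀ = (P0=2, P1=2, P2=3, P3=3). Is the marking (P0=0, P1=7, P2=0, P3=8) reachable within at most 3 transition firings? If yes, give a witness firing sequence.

depth 0: 1 marking
depth 1: 4 markings reached so far
depth 2: 7 markings reached so far
depth 3: 10 markings reached so far
target is not among the 10 markings reachable within 3 steps

NO — not reachable within 3 firings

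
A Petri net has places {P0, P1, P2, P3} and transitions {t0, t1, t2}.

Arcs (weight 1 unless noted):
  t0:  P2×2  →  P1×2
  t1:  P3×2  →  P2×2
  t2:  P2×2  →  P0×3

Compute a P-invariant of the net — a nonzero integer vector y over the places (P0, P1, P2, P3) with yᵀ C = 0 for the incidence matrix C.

Incidence matrix C (rows=places, cols=transitions):
       t0   t1   t2
   P0   0    0    3
   P1   2    0    0
   P2  -2    2   -2
   P3   0   -2    0

Candidate y = [2, 3, 3, 3]; check y·C column-wise:
  col t0: 2·0 + 3·2 + 3·-2 + 3·0 = 0
  col t1: 2·0 + 3·0 + 3·2 + 3·-2 = 0
  col t2: 2·3 + 3·0 + 3·-2 + 3·0 = 0

y = (P0:2, P1:3, P2:3, P3:3)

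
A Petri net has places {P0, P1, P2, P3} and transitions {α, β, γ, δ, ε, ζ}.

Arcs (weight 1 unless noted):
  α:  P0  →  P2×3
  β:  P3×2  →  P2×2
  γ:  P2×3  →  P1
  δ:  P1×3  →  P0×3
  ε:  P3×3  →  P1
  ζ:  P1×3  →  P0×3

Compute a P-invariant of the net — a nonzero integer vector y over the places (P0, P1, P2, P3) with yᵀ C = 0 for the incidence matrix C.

Incidence matrix C (rows=places, cols=transitions):
        α    β    γ    δ    ε    ζ
   P0  -1    0    0    3    0    3
   P1   0    0    1   -3    1   -3
   P2   3    2   -3    0    0    0
   P3   0   -2    0    0   -3    0

Candidate y = [3, 3, 1, 1]; check y·C column-wise:
  col α: 3·-1 + 3·0 + 1·3 + 1·0 = 0
  col β: 3·0 + 3·0 + 1·2 + 1·-2 = 0
  col γ: 3·0 + 3·1 + 1·-3 + 1·0 = 0
  col δ: 3·3 + 3·-3 + 1·0 + 1·0 = 0
  col ε: 3·0 + 3·1 + 1·0 + 1·-3 = 0
  col ζ: 3·3 + 3·-3 + 1·0 + 1·0 = 0

y = (P0:3, P1:3, P2:1, P3:1)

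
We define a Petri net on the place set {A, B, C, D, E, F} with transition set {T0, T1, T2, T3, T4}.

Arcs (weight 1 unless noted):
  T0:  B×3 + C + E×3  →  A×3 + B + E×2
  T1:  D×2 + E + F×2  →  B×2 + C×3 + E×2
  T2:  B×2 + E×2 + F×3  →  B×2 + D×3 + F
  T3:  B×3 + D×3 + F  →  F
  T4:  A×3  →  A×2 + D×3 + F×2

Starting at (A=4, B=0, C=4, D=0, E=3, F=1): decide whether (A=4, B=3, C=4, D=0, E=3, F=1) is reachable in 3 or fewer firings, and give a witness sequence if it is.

depth 0: 1 marking
depth 1: 2 markings reached so far
depth 2: 4 markings reached so far
depth 3: 5 markings reached so far
target is not among the 5 markings reachable within 3 steps

NO — not reachable within 3 firings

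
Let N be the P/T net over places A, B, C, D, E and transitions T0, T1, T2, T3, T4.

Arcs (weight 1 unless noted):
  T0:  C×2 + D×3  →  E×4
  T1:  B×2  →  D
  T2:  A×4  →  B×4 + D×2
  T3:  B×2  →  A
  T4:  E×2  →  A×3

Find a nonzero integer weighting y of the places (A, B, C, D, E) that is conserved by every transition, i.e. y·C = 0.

Incidence matrix C (rows=places, cols=transitions):
       T0   T1   T2   T3   T4
    A   0    0   -4    1    3
    B   0   -2    4   -2    0
    C  -2    0    0    0    0
    D  -3    1    2    0    0
    E   4    0    0    0   -2

Candidate y = [2, 1, 3, 2, 3]; check y·C column-wise:
  col T0: 2·0 + 1·0 + 3·-2 + 2·-3 + 3·4 = 0
  col T1: 2·0 + 1·-2 + 3·0 + 2·1 + 3·0 = 0
  col T2: 2·-4 + 1·4 + 3·0 + 2·2 + 3·0 = 0
  col T3: 2·1 + 1·-2 + 3·0 + 2·0 + 3·0 = 0
  col T4: 2·3 + 1·0 + 3·0 + 2·0 + 3·-2 = 0

y = (A:2, B:1, C:3, D:2, E:3)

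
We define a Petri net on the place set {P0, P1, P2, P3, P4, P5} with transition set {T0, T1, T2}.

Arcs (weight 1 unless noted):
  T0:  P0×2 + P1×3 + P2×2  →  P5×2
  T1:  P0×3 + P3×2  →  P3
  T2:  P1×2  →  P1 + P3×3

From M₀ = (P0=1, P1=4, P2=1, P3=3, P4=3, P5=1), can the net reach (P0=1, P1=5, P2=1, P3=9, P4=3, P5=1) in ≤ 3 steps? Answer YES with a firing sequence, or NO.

NO — not reachable within 3 firings

depth 0: 1 marking
depth 1: 2 markings reached so far
depth 2: 3 markings reached so far
depth 3: 4 markings reached so far
target is not among the 4 markings reachable within 3 steps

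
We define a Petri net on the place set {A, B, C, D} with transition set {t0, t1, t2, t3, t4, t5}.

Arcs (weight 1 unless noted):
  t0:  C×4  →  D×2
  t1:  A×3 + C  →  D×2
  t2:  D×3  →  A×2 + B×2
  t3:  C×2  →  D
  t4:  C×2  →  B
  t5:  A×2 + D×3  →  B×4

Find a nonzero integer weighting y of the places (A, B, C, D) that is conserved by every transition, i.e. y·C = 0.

y = (A:1, B:2, C:1, D:2)

Incidence matrix C (rows=places, cols=transitions):
       t0   t1   t2   t3   t4   t5
    A   0   -3    2    0    0   -2
    B   0    0    2    0    1    4
    C  -4   -1    0   -2   -2    0
    D   2    2   -3    1    0   -3

Candidate y = [1, 2, 1, 2]; check y·C column-wise:
  col t0: 1·0 + 2·0 + 1·-4 + 2·2 = 0
  col t1: 1·-3 + 2·0 + 1·-1 + 2·2 = 0
  col t2: 1·2 + 2·2 + 1·0 + 2·-3 = 0
  col t3: 1·0 + 2·0 + 1·-2 + 2·1 = 0
  col t4: 1·0 + 2·1 + 1·-2 + 2·0 = 0
  col t5: 1·-2 + 2·4 + 1·0 + 2·-3 = 0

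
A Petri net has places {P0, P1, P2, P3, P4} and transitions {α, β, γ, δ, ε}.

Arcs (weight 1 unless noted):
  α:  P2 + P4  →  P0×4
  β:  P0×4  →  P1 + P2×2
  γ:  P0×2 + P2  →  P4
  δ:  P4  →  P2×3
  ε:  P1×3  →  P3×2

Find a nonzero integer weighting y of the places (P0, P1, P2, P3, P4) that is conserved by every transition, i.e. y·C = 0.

Incidence matrix C (rows=places, cols=transitions):
        α    β    γ    δ    ε
   P0   4   -4   -2    0    0
   P1   0    1    0    0   -3
   P2  -1    2   -1    3    0
   P3   0    0    0    0    2
   P4  -1    0    1   -1    0

Candidate y = [1, 2, 1, 3, 3]; check y·C column-wise:
  col α: 1·4 + 2·0 + 1·-1 + 3·0 + 3·-1 = 0
  col β: 1·-4 + 2·1 + 1·2 + 3·0 + 3·0 = 0
  col γ: 1·-2 + 2·0 + 1·-1 + 3·0 + 3·1 = 0
  col δ: 1·0 + 2·0 + 1·3 + 3·0 + 3·-1 = 0
  col ε: 1·0 + 2·-3 + 1·0 + 3·2 + 3·0 = 0

y = (P0:1, P1:2, P2:1, P3:3, P4:3)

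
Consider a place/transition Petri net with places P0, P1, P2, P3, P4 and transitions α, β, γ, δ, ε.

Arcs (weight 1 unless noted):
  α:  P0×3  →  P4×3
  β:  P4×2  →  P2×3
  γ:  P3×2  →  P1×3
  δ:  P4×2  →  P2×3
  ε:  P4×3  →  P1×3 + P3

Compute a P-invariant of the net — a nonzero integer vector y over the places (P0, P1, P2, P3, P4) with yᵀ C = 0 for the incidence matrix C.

Incidence matrix C (rows=places, cols=transitions):
        α    β    γ    δ    ε
   P0  -3    0    0    0    0
   P1   0    0    3    0    3
   P2   0    3    0    3    0
   P3   0    0   -2    0    1
   P4   3   -2    0   -2   -3

Candidate y = [3, 2, 2, 3, 3]; check y·C column-wise:
  col α: 3·-3 + 2·0 + 2·0 + 3·0 + 3·3 = 0
  col β: 3·0 + 2·0 + 2·3 + 3·0 + 3·-2 = 0
  col γ: 3·0 + 2·3 + 2·0 + 3·-2 + 3·0 = 0
  col δ: 3·0 + 2·0 + 2·3 + 3·0 + 3·-2 = 0
  col ε: 3·0 + 2·3 + 2·0 + 3·1 + 3·-3 = 0

y = (P0:3, P1:2, P2:2, P3:3, P4:3)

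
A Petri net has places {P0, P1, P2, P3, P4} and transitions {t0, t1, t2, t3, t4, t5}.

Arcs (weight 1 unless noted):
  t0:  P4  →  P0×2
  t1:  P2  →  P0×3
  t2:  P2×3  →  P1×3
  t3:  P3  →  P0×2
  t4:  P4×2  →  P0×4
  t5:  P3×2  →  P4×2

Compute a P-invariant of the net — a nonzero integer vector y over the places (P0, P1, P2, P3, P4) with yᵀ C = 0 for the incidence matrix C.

Incidence matrix C (rows=places, cols=transitions):
       t0   t1   t2   t3   t4   t5
   P0   2    3    0    2    4    0
   P1   0    0    3    0    0    0
   P2   0   -1   -3    0    0    0
   P3   0    0    0   -1    0   -2
   P4  -1    0    0    0   -2    2

Candidate y = [1, 3, 3, 2, 2]; check y·C column-wise:
  col t0: 1·2 + 3·0 + 3·0 + 2·0 + 2·-1 = 0
  col t1: 1·3 + 3·0 + 3·-1 + 2·0 + 2·0 = 0
  col t2: 1·0 + 3·3 + 3·-3 + 2·0 + 2·0 = 0
  col t3: 1·2 + 3·0 + 3·0 + 2·-1 + 2·0 = 0
  col t4: 1·4 + 3·0 + 3·0 + 2·0 + 2·-2 = 0
  col t5: 1·0 + 3·0 + 3·0 + 2·-2 + 2·2 = 0

y = (P0:1, P1:3, P2:3, P3:2, P4:2)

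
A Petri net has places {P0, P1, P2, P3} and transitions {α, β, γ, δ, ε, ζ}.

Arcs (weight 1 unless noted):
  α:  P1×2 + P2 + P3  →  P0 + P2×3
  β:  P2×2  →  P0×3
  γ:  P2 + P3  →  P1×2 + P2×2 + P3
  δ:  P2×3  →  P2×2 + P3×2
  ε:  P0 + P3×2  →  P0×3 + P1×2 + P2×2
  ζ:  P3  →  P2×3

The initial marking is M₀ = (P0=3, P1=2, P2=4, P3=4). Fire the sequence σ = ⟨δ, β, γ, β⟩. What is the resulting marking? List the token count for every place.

(P0=9, P1=4, P2=0, P3=6)

step 1: fire δ:  (P0=3, P1=2, P2=4, P3=4) → (P0=3, P1=2, P2=3, P3=6)
step 2: fire β:  (P0=3, P1=2, P2=3, P3=6) → (P0=6, P1=2, P2=1, P3=6)
step 3: fire γ:  (P0=6, P1=2, P2=1, P3=6) → (P0=6, P1=4, P2=2, P3=6)
step 4: fire β:  (P0=6, P1=4, P2=2, P3=6) → (P0=9, P1=4, P2=0, P3=6)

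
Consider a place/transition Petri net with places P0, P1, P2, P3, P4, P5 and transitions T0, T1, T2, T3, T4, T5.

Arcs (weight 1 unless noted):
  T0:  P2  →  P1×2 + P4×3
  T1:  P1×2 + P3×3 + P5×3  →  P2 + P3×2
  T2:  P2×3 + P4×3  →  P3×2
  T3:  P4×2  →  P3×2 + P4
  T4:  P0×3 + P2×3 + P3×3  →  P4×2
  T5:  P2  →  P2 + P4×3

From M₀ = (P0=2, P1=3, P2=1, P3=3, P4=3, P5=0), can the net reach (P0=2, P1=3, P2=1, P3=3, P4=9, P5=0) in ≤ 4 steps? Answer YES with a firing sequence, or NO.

step 1: fire T5:  (P0=2, P1=3, P2=1, P3=3, P4=3, P5=0) → (P0=2, P1=3, P2=1, P3=3, P4=6, P5=0)
step 2: fire T5:  (P0=2, P1=3, P2=1, P3=3, P4=6, P5=0) → (P0=2, P1=3, P2=1, P3=3, P4=9, P5=0)

YES — reachable via ⟨T5, T5⟩ (2 firings)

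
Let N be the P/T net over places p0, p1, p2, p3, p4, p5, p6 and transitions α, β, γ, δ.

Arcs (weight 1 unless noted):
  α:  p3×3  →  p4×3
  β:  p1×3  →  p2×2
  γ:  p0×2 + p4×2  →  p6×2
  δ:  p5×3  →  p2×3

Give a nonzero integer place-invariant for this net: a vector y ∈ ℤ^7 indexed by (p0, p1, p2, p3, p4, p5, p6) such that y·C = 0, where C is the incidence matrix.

Incidence matrix C (rows=places, cols=transitions):
        α    β    γ    δ
   p0   0    0   -2    0
   p1   0   -3    0    0
   p2   0    2    0    3
   p3  -3    0    0    0
   p4   3    0   -2    0
   p5   0    0    0   -3
   p6   0    0    2    0

Candidate y = [1, 0, 0, -1, -1, 0, 0]; check y·C column-wise:
  col α: 1·0 + -1·-3 + -1·3 = 0
  col β: 1·0 + 0·-3 + 0·2 + -1·0 + -1·0 = 0
  col γ: 1·-2 + -1·0 + -1·-2 + 0·2 = 0
  col δ: 1·0 + 0·3 + -1·0 + -1·0 + 0·-3 = 0

y = (p0:1, p1:0, p2:0, p3:-1, p4:-1, p5:0, p6:0)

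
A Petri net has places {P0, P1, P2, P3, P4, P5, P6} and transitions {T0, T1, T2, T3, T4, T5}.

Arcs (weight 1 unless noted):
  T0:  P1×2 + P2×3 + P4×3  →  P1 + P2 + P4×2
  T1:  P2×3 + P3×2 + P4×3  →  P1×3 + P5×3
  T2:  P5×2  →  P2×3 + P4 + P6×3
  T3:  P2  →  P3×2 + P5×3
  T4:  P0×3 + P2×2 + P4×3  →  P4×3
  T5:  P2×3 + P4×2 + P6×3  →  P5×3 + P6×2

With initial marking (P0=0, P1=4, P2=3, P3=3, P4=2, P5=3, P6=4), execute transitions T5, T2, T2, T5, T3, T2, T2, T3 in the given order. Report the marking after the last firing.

(P0=0, P1=4, P2=7, P3=7, P4=2, P5=7, P6=14)

step 1: fire T5:  (P0=0, P1=4, P2=3, P3=3, P4=2, P5=3, P6=4) → (P0=0, P1=4, P2=0, P3=3, P4=0, P5=6, P6=3)
step 2: fire T2:  (P0=0, P1=4, P2=0, P3=3, P4=0, P5=6, P6=3) → (P0=0, P1=4, P2=3, P3=3, P4=1, P5=4, P6=6)
step 3: fire T2:  (P0=0, P1=4, P2=3, P3=3, P4=1, P5=4, P6=6) → (P0=0, P1=4, P2=6, P3=3, P4=2, P5=2, P6=9)
step 4: fire T5:  (P0=0, P1=4, P2=6, P3=3, P4=2, P5=2, P6=9) → (P0=0, P1=4, P2=3, P3=3, P4=0, P5=5, P6=8)
step 5: fire T3:  (P0=0, P1=4, P2=3, P3=3, P4=0, P5=5, P6=8) → (P0=0, P1=4, P2=2, P3=5, P4=0, P5=8, P6=8)
step 6: fire T2:  (P0=0, P1=4, P2=2, P3=5, P4=0, P5=8, P6=8) → (P0=0, P1=4, P2=5, P3=5, P4=1, P5=6, P6=11)
step 7: fire T2:  (P0=0, P1=4, P2=5, P3=5, P4=1, P5=6, P6=11) → (P0=0, P1=4, P2=8, P3=5, P4=2, P5=4, P6=14)
step 8: fire T3:  (P0=0, P1=4, P2=8, P3=5, P4=2, P5=4, P6=14) → (P0=0, P1=4, P2=7, P3=7, P4=2, P5=7, P6=14)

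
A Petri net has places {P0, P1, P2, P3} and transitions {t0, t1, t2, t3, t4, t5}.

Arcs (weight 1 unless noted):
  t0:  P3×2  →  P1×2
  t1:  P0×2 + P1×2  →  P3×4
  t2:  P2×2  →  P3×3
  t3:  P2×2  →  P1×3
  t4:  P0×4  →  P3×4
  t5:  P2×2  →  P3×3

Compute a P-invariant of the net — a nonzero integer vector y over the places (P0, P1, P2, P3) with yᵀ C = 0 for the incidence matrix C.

Incidence matrix C (rows=places, cols=transitions):
       t0   t1   t2   t3   t4   t5
   P0   0   -2    0    0   -4    0
   P1   2   -2    0    3    0    0
   P2   0    0   -2   -2    0   -2
   P3  -2    4    3    0    4    3

Candidate y = [2, 2, 3, 2]; check y·C column-wise:
  col t0: 2·0 + 2·2 + 3·0 + 2·-2 = 0
  col t1: 2·-2 + 2·-2 + 3·0 + 2·4 = 0
  col t2: 2·0 + 2·0 + 3·-2 + 2·3 = 0
  col t3: 2·0 + 2·3 + 3·-2 + 2·0 = 0
  col t4: 2·-4 + 2·0 + 3·0 + 2·4 = 0
  col t5: 2·0 + 2·0 + 3·-2 + 2·3 = 0

y = (P0:2, P1:2, P2:3, P3:2)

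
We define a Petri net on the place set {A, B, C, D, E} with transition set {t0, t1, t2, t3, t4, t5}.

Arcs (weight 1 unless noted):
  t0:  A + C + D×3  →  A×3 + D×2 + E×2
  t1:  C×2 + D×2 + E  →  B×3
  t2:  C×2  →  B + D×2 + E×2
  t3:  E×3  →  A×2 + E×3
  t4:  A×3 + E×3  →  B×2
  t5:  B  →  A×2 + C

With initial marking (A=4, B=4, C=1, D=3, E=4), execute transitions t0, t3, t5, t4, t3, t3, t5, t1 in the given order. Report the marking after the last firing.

(A=13, B=7, C=0, D=0, E=2)

step 1: fire t0:  (A=4, B=4, C=1, D=3, E=4) → (A=6, B=4, C=0, D=2, E=6)
step 2: fire t3:  (A=6, B=4, C=0, D=2, E=6) → (A=8, B=4, C=0, D=2, E=6)
step 3: fire t5:  (A=8, B=4, C=0, D=2, E=6) → (A=10, B=3, C=1, D=2, E=6)
step 4: fire t4:  (A=10, B=3, C=1, D=2, E=6) → (A=7, B=5, C=1, D=2, E=3)
step 5: fire t3:  (A=7, B=5, C=1, D=2, E=3) → (A=9, B=5, C=1, D=2, E=3)
step 6: fire t3:  (A=9, B=5, C=1, D=2, E=3) → (A=11, B=5, C=1, D=2, E=3)
step 7: fire t5:  (A=11, B=5, C=1, D=2, E=3) → (A=13, B=4, C=2, D=2, E=3)
step 8: fire t1:  (A=13, B=4, C=2, D=2, E=3) → (A=13, B=7, C=0, D=0, E=2)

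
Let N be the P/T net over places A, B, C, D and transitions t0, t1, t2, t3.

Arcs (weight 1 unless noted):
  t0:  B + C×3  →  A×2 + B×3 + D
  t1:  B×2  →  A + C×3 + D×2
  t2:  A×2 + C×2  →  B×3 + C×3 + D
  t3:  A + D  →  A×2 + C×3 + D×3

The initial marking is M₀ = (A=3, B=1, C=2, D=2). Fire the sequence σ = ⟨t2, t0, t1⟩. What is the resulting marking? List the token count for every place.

step 1: fire t2:  (A=3, B=1, C=2, D=2) → (A=1, B=4, C=3, D=3)
step 2: fire t0:  (A=1, B=4, C=3, D=3) → (A=3, B=6, C=0, D=4)
step 3: fire t1:  (A=3, B=6, C=0, D=4) → (A=4, B=4, C=3, D=6)

(A=4, B=4, C=3, D=6)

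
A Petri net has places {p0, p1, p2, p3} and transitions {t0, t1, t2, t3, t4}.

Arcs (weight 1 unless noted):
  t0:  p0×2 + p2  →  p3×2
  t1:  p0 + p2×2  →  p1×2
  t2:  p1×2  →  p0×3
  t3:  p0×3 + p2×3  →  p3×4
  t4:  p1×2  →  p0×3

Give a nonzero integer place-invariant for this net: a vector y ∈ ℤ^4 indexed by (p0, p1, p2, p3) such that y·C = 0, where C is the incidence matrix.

Incidence matrix C (rows=places, cols=transitions):
       t0   t1   t2   t3   t4
   p0  -2   -1    3   -3    3
   p1   0    2   -2    0   -2
   p2  -1   -2    0   -3    0
   p3   2    0    0    4    0

Candidate y = [2, 3, 2, 3]; check y·C column-wise:
  col t0: 2·-2 + 3·0 + 2·-1 + 3·2 = 0
  col t1: 2·-1 + 3·2 + 2·-2 + 3·0 = 0
  col t2: 2·3 + 3·-2 + 2·0 + 3·0 = 0
  col t3: 2·-3 + 3·0 + 2·-3 + 3·4 = 0
  col t4: 2·3 + 3·-2 + 2·0 + 3·0 = 0

y = (p0:2, p1:3, p2:2, p3:3)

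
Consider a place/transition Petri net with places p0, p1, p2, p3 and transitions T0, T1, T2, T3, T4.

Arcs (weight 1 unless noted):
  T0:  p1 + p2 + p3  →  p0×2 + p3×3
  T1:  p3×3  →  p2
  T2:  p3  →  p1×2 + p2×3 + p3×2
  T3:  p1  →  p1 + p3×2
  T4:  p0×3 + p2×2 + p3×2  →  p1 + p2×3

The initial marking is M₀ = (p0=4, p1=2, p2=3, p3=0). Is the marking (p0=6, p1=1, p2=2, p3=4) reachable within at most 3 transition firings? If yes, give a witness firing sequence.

step 1: fire T3:  (p0=4, p1=2, p2=3, p3=0) → (p0=4, p1=2, p2=3, p3=2)
step 2: fire T0:  (p0=4, p1=2, p2=3, p3=2) → (p0=6, p1=1, p2=2, p3=4)

YES — reachable via ⟨T3, T0⟩ (2 firings)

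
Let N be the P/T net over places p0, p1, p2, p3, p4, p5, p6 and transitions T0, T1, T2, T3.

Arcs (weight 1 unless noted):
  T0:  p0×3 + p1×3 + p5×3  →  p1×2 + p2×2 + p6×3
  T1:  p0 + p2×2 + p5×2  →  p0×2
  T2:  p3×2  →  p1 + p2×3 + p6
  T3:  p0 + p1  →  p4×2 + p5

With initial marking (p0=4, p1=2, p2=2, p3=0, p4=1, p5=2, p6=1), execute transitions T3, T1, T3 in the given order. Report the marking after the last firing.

step 1: fire T3:  (p0=4, p1=2, p2=2, p3=0, p4=1, p5=2, p6=1) → (p0=3, p1=1, p2=2, p3=0, p4=3, p5=3, p6=1)
step 2: fire T1:  (p0=3, p1=1, p2=2, p3=0, p4=3, p5=3, p6=1) → (p0=4, p1=1, p2=0, p3=0, p4=3, p5=1, p6=1)
step 3: fire T3:  (p0=4, p1=1, p2=0, p3=0, p4=3, p5=1, p6=1) → (p0=3, p1=0, p2=0, p3=0, p4=5, p5=2, p6=1)

(p0=3, p1=0, p2=0, p3=0, p4=5, p5=2, p6=1)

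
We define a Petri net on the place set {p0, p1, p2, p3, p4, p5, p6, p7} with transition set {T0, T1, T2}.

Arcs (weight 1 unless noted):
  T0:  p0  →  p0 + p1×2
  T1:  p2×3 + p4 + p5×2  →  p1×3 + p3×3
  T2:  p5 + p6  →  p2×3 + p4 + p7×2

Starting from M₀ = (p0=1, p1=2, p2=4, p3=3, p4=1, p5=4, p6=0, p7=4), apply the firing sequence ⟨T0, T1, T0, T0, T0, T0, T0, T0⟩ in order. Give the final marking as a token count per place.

(p0=1, p1=19, p2=1, p3=6, p4=0, p5=2, p6=0, p7=4)

step 1: fire T0:  (p0=1, p1=2, p2=4, p3=3, p4=1, p5=4, p6=0, p7=4) → (p0=1, p1=4, p2=4, p3=3, p4=1, p5=4, p6=0, p7=4)
step 2: fire T1:  (p0=1, p1=4, p2=4, p3=3, p4=1, p5=4, p6=0, p7=4) → (p0=1, p1=7, p2=1, p3=6, p4=0, p5=2, p6=0, p7=4)
step 3: fire T0:  (p0=1, p1=7, p2=1, p3=6, p4=0, p5=2, p6=0, p7=4) → (p0=1, p1=9, p2=1, p3=6, p4=0, p5=2, p6=0, p7=4)
step 4: fire T0:  (p0=1, p1=9, p2=1, p3=6, p4=0, p5=2, p6=0, p7=4) → (p0=1, p1=11, p2=1, p3=6, p4=0, p5=2, p6=0, p7=4)
step 5: fire T0:  (p0=1, p1=11, p2=1, p3=6, p4=0, p5=2, p6=0, p7=4) → (p0=1, p1=13, p2=1, p3=6, p4=0, p5=2, p6=0, p7=4)
step 6: fire T0:  (p0=1, p1=13, p2=1, p3=6, p4=0, p5=2, p6=0, p7=4) → (p0=1, p1=15, p2=1, p3=6, p4=0, p5=2, p6=0, p7=4)
step 7: fire T0:  (p0=1, p1=15, p2=1, p3=6, p4=0, p5=2, p6=0, p7=4) → (p0=1, p1=17, p2=1, p3=6, p4=0, p5=2, p6=0, p7=4)
step 8: fire T0:  (p0=1, p1=17, p2=1, p3=6, p4=0, p5=2, p6=0, p7=4) → (p0=1, p1=19, p2=1, p3=6, p4=0, p5=2, p6=0, p7=4)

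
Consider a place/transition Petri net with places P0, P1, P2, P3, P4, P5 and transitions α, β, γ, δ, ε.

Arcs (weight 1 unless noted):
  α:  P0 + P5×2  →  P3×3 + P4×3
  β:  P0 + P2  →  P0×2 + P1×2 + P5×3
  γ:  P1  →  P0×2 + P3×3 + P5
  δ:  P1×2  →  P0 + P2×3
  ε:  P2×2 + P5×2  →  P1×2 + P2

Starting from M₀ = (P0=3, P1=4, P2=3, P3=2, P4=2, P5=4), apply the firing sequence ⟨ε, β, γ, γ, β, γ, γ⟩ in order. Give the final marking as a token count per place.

step 1: fire ε:  (P0=3, P1=4, P2=3, P3=2, P4=2, P5=4) → (P0=3, P1=6, P2=2, P3=2, P4=2, P5=2)
step 2: fire β:  (P0=3, P1=6, P2=2, P3=2, P4=2, P5=2) → (P0=4, P1=8, P2=1, P3=2, P4=2, P5=5)
step 3: fire γ:  (P0=4, P1=8, P2=1, P3=2, P4=2, P5=5) → (P0=6, P1=7, P2=1, P3=5, P4=2, P5=6)
step 4: fire γ:  (P0=6, P1=7, P2=1, P3=5, P4=2, P5=6) → (P0=8, P1=6, P2=1, P3=8, P4=2, P5=7)
step 5: fire β:  (P0=8, P1=6, P2=1, P3=8, P4=2, P5=7) → (P0=9, P1=8, P2=0, P3=8, P4=2, P5=10)
step 6: fire γ:  (P0=9, P1=8, P2=0, P3=8, P4=2, P5=10) → (P0=11, P1=7, P2=0, P3=11, P4=2, P5=11)
step 7: fire γ:  (P0=11, P1=7, P2=0, P3=11, P4=2, P5=11) → (P0=13, P1=6, P2=0, P3=14, P4=2, P5=12)

(P0=13, P1=6, P2=0, P3=14, P4=2, P5=12)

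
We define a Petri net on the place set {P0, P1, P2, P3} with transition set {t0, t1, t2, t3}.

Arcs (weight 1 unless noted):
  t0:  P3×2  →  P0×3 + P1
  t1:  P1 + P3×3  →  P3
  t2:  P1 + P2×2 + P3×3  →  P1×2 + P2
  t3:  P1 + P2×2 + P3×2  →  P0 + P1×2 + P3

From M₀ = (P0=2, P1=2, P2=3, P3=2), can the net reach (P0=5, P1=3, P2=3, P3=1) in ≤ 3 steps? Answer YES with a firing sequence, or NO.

NO — not reachable within 3 firings

depth 0: 1 marking
depth 1: 3 markings reached so far
depth 2: 3 markings reached so far
(frontier empty at depth 2; search complete)
target is not among the 3 markings reachable within 3 steps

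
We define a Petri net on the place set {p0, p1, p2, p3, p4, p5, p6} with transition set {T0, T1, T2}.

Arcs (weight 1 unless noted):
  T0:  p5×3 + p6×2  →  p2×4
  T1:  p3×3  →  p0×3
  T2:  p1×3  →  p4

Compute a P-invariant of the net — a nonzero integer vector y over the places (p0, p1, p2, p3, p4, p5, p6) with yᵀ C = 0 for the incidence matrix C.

y = (p0:1, p1:0, p2:0, p3:1, p4:0, p5:0, p6:0)

Incidence matrix C (rows=places, cols=transitions):
       T0   T1   T2
   p0   0    3    0
   p1   0    0   -3
   p2   4    0    0
   p3   0   -3    0
   p4   0    0    1
   p5  -3    0    0
   p6  -2    0    0

Candidate y = [1, 0, 0, 1, 0, 0, 0]; check y·C column-wise:
  col T0: 1·0 + 0·4 + 1·0 + 0·-3 + 0·-2 = 0
  col T1: 1·3 + 1·-3 = 0
  col T2: 1·0 + 0·-3 + 1·0 + 0·1 = 0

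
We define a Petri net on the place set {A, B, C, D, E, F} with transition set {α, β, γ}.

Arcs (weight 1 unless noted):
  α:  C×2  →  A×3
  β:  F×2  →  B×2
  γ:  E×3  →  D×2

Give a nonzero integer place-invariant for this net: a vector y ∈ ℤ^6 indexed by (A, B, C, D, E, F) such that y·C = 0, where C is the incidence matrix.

y = (A:2, B:0, C:3, D:0, E:0, F:0)

Incidence matrix C (rows=places, cols=transitions):
        α    β    γ
    A   3    0    0
    B   0    2    0
    C  -2    0    0
    D   0    0    2
    E   0    0   -3
    F   0   -2    0

Candidate y = [2, 0, 3, 0, 0, 0]; check y·C column-wise:
  col α: 2·3 + 3·-2 = 0
  col β: 2·0 + 0·2 + 3·0 + 0·-2 = 0
  col γ: 2·0 + 3·0 + 0·2 + 0·-3 = 0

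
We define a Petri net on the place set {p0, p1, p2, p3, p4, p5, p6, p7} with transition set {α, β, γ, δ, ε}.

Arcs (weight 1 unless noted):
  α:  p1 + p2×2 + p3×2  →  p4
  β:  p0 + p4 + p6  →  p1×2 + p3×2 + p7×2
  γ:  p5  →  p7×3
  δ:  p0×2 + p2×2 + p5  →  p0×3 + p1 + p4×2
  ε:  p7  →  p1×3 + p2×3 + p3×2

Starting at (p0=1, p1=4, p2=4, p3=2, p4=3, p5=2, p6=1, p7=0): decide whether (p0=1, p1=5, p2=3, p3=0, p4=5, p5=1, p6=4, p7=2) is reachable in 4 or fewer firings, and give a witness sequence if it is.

depth 0: 1 marking
depth 1: 4 markings reached so far
depth 2: 10 markings reached so far
depth 3: 20 markings reached so far
depth 4: 32 markings reached so far
target is not among the 32 markings reachable within 4 steps

NO — not reachable within 4 firings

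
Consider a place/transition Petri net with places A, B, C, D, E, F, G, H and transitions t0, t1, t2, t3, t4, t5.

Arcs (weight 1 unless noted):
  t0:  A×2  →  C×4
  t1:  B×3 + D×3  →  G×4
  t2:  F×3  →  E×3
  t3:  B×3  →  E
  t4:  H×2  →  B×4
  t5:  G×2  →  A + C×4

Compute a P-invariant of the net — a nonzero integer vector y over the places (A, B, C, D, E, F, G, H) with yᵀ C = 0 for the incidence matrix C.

y = (A:2, B:0, C:1, D:4, E:0, F:0, G:3, H:0)

Incidence matrix C (rows=places, cols=transitions):
       t0   t1   t2   t3   t4   t5
    A  -2    0    0    0    0    1
    B   0   -3    0   -3    4    0
    C   4    0    0    0    0    4
    D   0   -3    0    0    0    0
    E   0    0    3    1    0    0
    F   0    0   -3    0    0    0
    G   0    4    0    0    0   -2
    H   0    0    0    0   -2    0

Candidate y = [2, 0, 1, 4, 0, 0, 3, 0]; check y·C column-wise:
  col t0: 2·-2 + 1·4 + 4·0 + 3·0 = 0
  col t1: 2·0 + 0·-3 + 1·0 + 4·-3 + 3·4 = 0
  col t2: 2·0 + 1·0 + 4·0 + 0·3 + 0·-3 + 3·0 = 0
  col t3: 2·0 + 0·-3 + 1·0 + 4·0 + 0·1 + 3·0 = 0
  col t4: 2·0 + 0·4 + 1·0 + 4·0 + 3·0 + 0·-2 = 0
  col t5: 2·1 + 1·4 + 4·0 + 3·-2 = 0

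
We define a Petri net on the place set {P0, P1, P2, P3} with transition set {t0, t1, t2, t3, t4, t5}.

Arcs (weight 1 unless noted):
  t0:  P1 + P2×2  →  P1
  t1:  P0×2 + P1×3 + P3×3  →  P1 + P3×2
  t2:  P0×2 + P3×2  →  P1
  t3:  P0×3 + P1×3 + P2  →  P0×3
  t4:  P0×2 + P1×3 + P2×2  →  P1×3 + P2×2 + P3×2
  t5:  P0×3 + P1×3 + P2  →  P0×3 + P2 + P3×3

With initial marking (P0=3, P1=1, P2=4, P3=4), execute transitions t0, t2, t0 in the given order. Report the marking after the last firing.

step 1: fire t0:  (P0=3, P1=1, P2=4, P3=4) → (P0=3, P1=1, P2=2, P3=4)
step 2: fire t2:  (P0=3, P1=1, P2=2, P3=4) → (P0=1, P1=2, P2=2, P3=2)
step 3: fire t0:  (P0=1, P1=2, P2=2, P3=2) → (P0=1, P1=2, P2=0, P3=2)

(P0=1, P1=2, P2=0, P3=2)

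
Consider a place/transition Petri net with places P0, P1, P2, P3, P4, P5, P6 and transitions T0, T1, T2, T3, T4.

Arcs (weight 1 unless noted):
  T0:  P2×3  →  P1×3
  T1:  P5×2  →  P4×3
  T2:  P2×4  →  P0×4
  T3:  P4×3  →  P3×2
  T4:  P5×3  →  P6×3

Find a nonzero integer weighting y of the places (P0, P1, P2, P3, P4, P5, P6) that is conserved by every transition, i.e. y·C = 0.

Incidence matrix C (rows=places, cols=transitions):
       T0   T1   T2   T3   T4
   P0   0    0    4    0    0
   P1   3    0    0    0    0
   P2  -3    0   -4    0    0
   P3   0    0    0    2    0
   P4   0    3    0   -3    0
   P5   0   -2    0    0   -3
   P6   0    0    0    0    3

Candidate y = [1, 1, 1, 0, 0, 0, 0]; check y·C column-wise:
  col T0: 1·0 + 1·3 + 1·-3 = 0
  col T1: 1·0 + 1·0 + 1·0 + 0·3 + 0·-2 = 0
  col T2: 1·4 + 1·0 + 1·-4 = 0
  col T3: 1·0 + 1·0 + 1·0 + 0·2 + 0·-3 = 0
  col T4: 1·0 + 1·0 + 1·0 + 0·-3 + 0·3 = 0

y = (P0:1, P1:1, P2:1, P3:0, P4:0, P5:0, P6:0)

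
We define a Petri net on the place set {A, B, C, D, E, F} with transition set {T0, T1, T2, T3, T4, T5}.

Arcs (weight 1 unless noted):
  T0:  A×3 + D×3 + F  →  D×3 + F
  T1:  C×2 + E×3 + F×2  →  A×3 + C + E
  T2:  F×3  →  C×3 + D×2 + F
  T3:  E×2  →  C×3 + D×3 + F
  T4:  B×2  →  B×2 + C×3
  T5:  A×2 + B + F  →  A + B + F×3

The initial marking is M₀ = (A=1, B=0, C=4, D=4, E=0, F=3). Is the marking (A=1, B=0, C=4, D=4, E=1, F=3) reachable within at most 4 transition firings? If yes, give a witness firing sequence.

NO — not reachable within 4 firings

depth 0: 1 marking
depth 1: 2 markings reached so far
depth 2: 2 markings reached so far
(frontier empty at depth 2; search complete)
target is not among the 2 markings reachable within 4 steps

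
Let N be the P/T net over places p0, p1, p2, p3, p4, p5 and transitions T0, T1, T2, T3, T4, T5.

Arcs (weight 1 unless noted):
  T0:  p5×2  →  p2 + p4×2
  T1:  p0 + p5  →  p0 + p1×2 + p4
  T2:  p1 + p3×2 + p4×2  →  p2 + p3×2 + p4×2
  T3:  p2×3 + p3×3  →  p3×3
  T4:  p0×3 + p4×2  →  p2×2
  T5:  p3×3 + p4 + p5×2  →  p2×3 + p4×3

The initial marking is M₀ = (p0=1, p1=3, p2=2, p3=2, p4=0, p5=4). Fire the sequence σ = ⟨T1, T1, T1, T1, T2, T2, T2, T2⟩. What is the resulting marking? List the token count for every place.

step 1: fire T1:  (p0=1, p1=3, p2=2, p3=2, p4=0, p5=4) → (p0=1, p1=5, p2=2, p3=2, p4=1, p5=3)
step 2: fire T1:  (p0=1, p1=5, p2=2, p3=2, p4=1, p5=3) → (p0=1, p1=7, p2=2, p3=2, p4=2, p5=2)
step 3: fire T1:  (p0=1, p1=7, p2=2, p3=2, p4=2, p5=2) → (p0=1, p1=9, p2=2, p3=2, p4=3, p5=1)
step 4: fire T1:  (p0=1, p1=9, p2=2, p3=2, p4=3, p5=1) → (p0=1, p1=11, p2=2, p3=2, p4=4, p5=0)
step 5: fire T2:  (p0=1, p1=11, p2=2, p3=2, p4=4, p5=0) → (p0=1, p1=10, p2=3, p3=2, p4=4, p5=0)
step 6: fire T2:  (p0=1, p1=10, p2=3, p3=2, p4=4, p5=0) → (p0=1, p1=9, p2=4, p3=2, p4=4, p5=0)
step 7: fire T2:  (p0=1, p1=9, p2=4, p3=2, p4=4, p5=0) → (p0=1, p1=8, p2=5, p3=2, p4=4, p5=0)
step 8: fire T2:  (p0=1, p1=8, p2=5, p3=2, p4=4, p5=0) → (p0=1, p1=7, p2=6, p3=2, p4=4, p5=0)

(p0=1, p1=7, p2=6, p3=2, p4=4, p5=0)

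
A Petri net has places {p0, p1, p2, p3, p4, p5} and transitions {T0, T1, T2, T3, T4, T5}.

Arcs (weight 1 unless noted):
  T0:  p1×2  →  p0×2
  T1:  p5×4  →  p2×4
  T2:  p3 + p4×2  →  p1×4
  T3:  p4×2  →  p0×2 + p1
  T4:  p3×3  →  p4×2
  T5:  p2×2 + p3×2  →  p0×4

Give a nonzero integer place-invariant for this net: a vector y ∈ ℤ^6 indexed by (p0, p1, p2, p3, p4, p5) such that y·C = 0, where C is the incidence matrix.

y = (p0:2, p1:2, p2:2, p3:2, p4:3, p5:2)

Incidence matrix C (rows=places, cols=transitions):
       T0   T1   T2   T3   T4   T5
   p0   2    0    0    2    0    4
   p1  -2    0    4    1    0    0
   p2   0    4    0    0    0   -2
   p3   0    0   -1    0   -3   -2
   p4   0    0   -2   -2    2    0
   p5   0   -4    0    0    0    0

Candidate y = [2, 2, 2, 2, 3, 2]; check y·C column-wise:
  col T0: 2·2 + 2·-2 + 2·0 + 2·0 + 3·0 + 2·0 = 0
  col T1: 2·0 + 2·0 + 2·4 + 2·0 + 3·0 + 2·-4 = 0
  col T2: 2·0 + 2·4 + 2·0 + 2·-1 + 3·-2 + 2·0 = 0
  col T3: 2·2 + 2·1 + 2·0 + 2·0 + 3·-2 + 2·0 = 0
  col T4: 2·0 + 2·0 + 2·0 + 2·-3 + 3·2 + 2·0 = 0
  col T5: 2·4 + 2·0 + 2·-2 + 2·-2 + 3·0 + 2·0 = 0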